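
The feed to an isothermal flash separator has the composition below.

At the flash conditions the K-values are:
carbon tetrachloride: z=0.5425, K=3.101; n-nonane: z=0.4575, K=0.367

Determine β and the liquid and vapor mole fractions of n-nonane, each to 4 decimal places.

β = 0.6393, x_n-nonane = 0.7685, y_n-nonane = 0.2820

Let β = V/F and solve Σ zᵢ(Kᵢ−1)/(1+β(Kᵢ−1)) = 0.
Feasibility: ΣzᵢKᵢ = 1.8502, Σzᵢ/Kᵢ = 1.4215 — both > 1, two phases present.
Binary case is linear: z₁(K₁−1)(1+β(K₂−1)) + z₂(K₂−1)(1+β(K₁−1)) = 0
⇒ β = [z₁(K₁−1)+z₂(K₂−1)] / [−(K₁−1)(K₂−1)] = 0.85020/1.32993 = 0.6393
Compositions from xᵢ = zᵢ/(1+β(Kᵢ−1)), yᵢ = Kᵢxᵢ:
  carbon tetrachloride: x = 0.2315, y = 0.7180
  n-nonane: x = 0.7685, y = 0.2820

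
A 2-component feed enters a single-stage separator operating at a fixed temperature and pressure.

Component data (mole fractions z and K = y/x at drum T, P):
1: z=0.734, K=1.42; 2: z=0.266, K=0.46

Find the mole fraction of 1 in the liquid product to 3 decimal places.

x_1 = 0.562

Rachford–Rice: g(ψ) = Σ zᵢ(Kᵢ−1)/(1+ψ(Kᵢ−1)) = 0.
Feasibility: ΣzᵢKᵢ = 1.165, Σzᵢ/Kᵢ = 1.095 — both > 1, two phases present.
Binary case is linear: z₁(K₁−1)(1+ψ(K₂−1)) + z₂(K₂−1)(1+ψ(K₁−1)) = 0
⇒ ψ = [z₁(K₁−1)+z₂(K₂−1)] / [−(K₁−1)(K₂−1)] = 0.1646/0.2268 = 0.726
Compositions from xᵢ = zᵢ/(1+ψ(Kᵢ−1)), yᵢ = Kᵢxᵢ:
  1: x = 0.562, y = 0.799
  2: x = 0.437, y = 0.201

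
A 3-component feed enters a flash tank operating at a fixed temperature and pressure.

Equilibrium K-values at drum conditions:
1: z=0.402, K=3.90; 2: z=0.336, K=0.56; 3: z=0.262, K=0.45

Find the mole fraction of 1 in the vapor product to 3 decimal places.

y_1 = 0.565

Rachford–Rice: g(β) = Σ zᵢ(Kᵢ−1)/(1+β(Kᵢ−1)) = 0.
Check two-phase: ΣzᵢKᵢ = 1.874 > 1 and Σzᵢ/Kᵢ = 1.285 > 1, so g(0) = 0.874 > 0 and g(1) = -0.285 < 0.
Newton–Raphson from β = 0.33:
  β = 0.330: g = 0.2467, g' = -1.090 → β = 0.556
  β = 0.556: g = 0.0427, g' = -0.774 → β = 0.612
  β = 0.612: g = 0.0010, g' = -0.741 → β = 0.613
Converged at β = 0.613.
Compositions from xᵢ = zᵢ/(1+β(Kᵢ−1)), yᵢ = Kᵢxᵢ:
  1: x = 0.145, y = 0.565
  2: x = 0.460, y = 0.258
  3: x = 0.395, y = 0.178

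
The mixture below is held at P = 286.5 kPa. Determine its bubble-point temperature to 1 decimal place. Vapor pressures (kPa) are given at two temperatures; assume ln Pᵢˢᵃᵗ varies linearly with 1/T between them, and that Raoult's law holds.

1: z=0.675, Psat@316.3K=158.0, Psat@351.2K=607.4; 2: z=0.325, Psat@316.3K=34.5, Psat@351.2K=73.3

T = 339.4 K

Bubble-point temperature: ΣzᵢPᵢˢᵃᵗ(T) = P. Interpolate ln Pᵢˢᵃᵗ = aᵢ + bᵢ/T.
  T = 316.3 K: ΣzᵢPᵢˢᵃᵗ = 117.86 kPa
  T = 351.2 K: ΣzᵢPᵢˢᵃᵗ = 433.82 kPa
  T = 333.8 K: ΣzᵢPᵢˢᵃᵗ = 233.70 kPa
  T = 342.5 K: ΣzᵢPᵢˢᵃᵗ = 320.74 kPa
  T = 338.1 K: ΣzᵢPᵢˢᵃᵗ = 273.80 kPa
  T = 340.3 K: ΣzᵢPᵢˢᵃᵗ = 296.48 kPa
  T = 339.2 K: ΣzᵢPᵢˢᵃᵗ = 284.95 kPa
  T = 339.8 K: ΣzᵢPᵢˢᵃᵗ = 291.19 kPa
  T = 339.5 K: ΣzᵢPᵢˢᵃᵗ = 288.05 kPa
Interpolating between 339.2 K and 339.5 K gives T ≈ 339.4 K.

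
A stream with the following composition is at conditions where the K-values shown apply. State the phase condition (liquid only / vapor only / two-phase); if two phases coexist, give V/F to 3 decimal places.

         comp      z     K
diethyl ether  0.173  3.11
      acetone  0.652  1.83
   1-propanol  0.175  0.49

vapor only

ΣzᵢKᵢ = 1.817; Σzᵢ/Kᵢ = 0.769.
Since Σzᵢ/Kᵢ < 1 the mixture is above its dew point — single vapor phase.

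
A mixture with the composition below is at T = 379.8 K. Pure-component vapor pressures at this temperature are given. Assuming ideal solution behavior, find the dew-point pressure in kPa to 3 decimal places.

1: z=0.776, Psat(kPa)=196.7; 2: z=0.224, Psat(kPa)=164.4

At the dew point ψ → 1, so Σzᵢ/Kᵢ = 1 with Kᵢ = Pᵢˢᵃᵗ/P ⇒ 1/P = Σzᵢ/Pᵢˢᵃᵗ.
1/P = 0.776/196.7 + 0.224/164.4 = 0.005308 ⇒ P = 188.408 kPa

Pdew = 188.408 kPa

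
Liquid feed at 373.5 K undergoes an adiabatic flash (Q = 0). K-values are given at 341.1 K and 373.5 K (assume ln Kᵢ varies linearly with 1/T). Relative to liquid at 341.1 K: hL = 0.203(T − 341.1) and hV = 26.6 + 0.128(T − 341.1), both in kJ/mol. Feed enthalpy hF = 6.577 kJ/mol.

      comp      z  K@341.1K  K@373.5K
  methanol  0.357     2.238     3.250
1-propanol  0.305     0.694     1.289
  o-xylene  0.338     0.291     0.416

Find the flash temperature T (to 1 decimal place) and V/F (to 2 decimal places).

Adiabatic flash: solve Rachford–Rice at each trial T, then check hF = ψ·hV(T) + (1−ψ)·hL(T).
  T = 341.1 K: K = (2.238, 0.694, 0.291), RR gives ψ = 0.161, H_out = 4.275 kJ/mol
  T = 373.5 K: K = (3.250, 1.289, 0.416), RR gives ψ = 0.781, H_out = 25.466 kJ/mol
  T = 357.3 K: K = (2.720, 0.959, 0.351), RR gives ψ = 0.488, H_out = 15.673 kJ/mol
  T = 349.2 K: K = (2.473, 0.819, 0.320), RR gives ψ = 0.328, H_out = 10.174 kJ/mol
  T = 345.1 K: K = (2.352, 0.754, 0.305), RR gives ψ = 0.245, H_out = 7.245 kJ/mol
  T = 343.1 K: K = (2.295, 0.723, 0.298), RR gives ψ = 0.203, H_out = 5.776 kJ/mol
Linear interpolation between T = 343.1 (H_out = 5.776) and T = 345.1 (H_out = 7.245) on hF = 6.577 gives T ≈ 344.2 K, at which ψ = 0.23.

T = 344.2 K, V/F = 0.23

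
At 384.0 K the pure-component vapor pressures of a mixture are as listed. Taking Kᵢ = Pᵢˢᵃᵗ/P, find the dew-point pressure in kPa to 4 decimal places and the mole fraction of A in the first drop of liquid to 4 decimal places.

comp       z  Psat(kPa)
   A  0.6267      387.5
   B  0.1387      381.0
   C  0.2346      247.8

At the dew point ψ → 1, so Σzᵢ/Kᵢ = 1 with Kᵢ = Pᵢˢᵃᵗ/P ⇒ 1/P = Σzᵢ/Pᵢˢᵃᵗ.
1/P = 0.6267/387.5 + 0.1387/381.0 + 0.2346/247.8 = 0.0029281 ⇒ P = 341.5226 kPa
xᵢ = zᵢP/Pᵢˢᵃᵗ ⇒ x_A = 0.6267·341.5226/387.5 = 0.5523

Pdew = 341.5226 kPa, x_A = 0.5523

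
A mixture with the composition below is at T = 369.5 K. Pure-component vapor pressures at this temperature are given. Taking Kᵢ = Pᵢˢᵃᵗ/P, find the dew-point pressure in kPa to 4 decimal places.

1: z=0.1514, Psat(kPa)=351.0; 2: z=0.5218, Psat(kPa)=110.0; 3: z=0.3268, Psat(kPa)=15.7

At the dew point ψ → 1, so Σzᵢ/Kᵢ = 1 with Kᵢ = Pᵢˢᵃᵗ/P ⇒ 1/P = Σzᵢ/Pᵢˢᵃᵗ.
1/P = 0.1514/351.0 + 0.5218/110.0 + 0.3268/15.7 = 0.0259903 ⇒ P = 38.4759 kPa

Pdew = 38.4759 kPa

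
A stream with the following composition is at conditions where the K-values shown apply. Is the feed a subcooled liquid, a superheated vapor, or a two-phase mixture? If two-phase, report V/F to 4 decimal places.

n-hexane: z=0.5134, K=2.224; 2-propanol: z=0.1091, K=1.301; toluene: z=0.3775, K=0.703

superheated vapor

ΣzᵢKᵢ = 1.5491; Σzᵢ/Kᵢ = 0.8517.
Since Σzᵢ/Kᵢ < 1 the mixture is above its dew point — single vapor phase.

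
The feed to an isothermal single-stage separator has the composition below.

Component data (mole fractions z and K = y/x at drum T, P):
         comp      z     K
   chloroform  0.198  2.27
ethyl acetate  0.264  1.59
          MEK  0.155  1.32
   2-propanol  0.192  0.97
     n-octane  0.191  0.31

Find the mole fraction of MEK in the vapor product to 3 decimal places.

Rachford–Rice: g(ψ) = Σ zᵢ(Kᵢ−1)/(1+ψ(Kᵢ−1)) = 0.
Check two-phase: ΣzᵢKᵢ = 1.319 > 1 and Σzᵢ/Kᵢ = 1.185 > 1, so g(0) = 0.319 > 0 and g(1) = -0.185 < 0.
Iterate (Newton) starting at ψ = 0.5:
  ψ = 0.500: g = 0.1098, g' = -0.398 → ψ = 0.776
  ψ = 0.776: g = -0.0162, g' = -0.556 → ψ = 0.747
  ψ = 0.747: g = -0.0004, g' = -0.526 → ψ = 0.746
Converged at ψ = 0.746.
Compositions from xᵢ = zᵢ/(1+ψ(Kᵢ−1)), yᵢ = Kᵢxᵢ:
  chloroform: x = 0.102, y = 0.231
  ethyl acetate: x = 0.183, y = 0.292
  MEK: x = 0.125, y = 0.165
  2-propanol: x = 0.196, y = 0.191
  n-octane: x = 0.393, y = 0.122

y_MEK = 0.165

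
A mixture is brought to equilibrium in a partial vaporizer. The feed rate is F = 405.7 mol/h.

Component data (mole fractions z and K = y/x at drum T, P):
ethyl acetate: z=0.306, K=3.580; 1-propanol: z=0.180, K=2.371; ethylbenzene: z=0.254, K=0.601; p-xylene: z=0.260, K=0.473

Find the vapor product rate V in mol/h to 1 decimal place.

Material balance + equilibrium reduce to Σ zᵢ(Kᵢ−1)/(1+ψ(Kᵢ−1)) = 0.
g(0) = ΣzᵢKᵢ − 1 = 0.798 and g(1) = 1 − Σzᵢ/Kᵢ = -0.134, so a root lies in (0, 1).
Newton–Raphson from ψ = 0.33:
  ψ = 0.330: g = 0.3138, g' = -0.914 → ψ = 0.673
  ψ = 0.673: g = 0.0658, g' = -0.612 → ψ = 0.781
  ψ = 0.781: g = 0.0011, g' = -0.597 → ψ = 0.783
Converged at ψ = 0.783.
Then V = ψ·F = 0.7826·405.7 = 317.5 mol/h and L = F − V = 88.2 mol/h.

V = 317.5 mol/h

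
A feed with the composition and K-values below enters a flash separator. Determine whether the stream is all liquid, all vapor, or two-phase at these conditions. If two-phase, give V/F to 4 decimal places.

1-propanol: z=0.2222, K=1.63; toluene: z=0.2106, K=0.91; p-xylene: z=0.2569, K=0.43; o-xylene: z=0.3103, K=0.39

all liquid

ΣzᵢKᵢ = 0.7853; Σzᵢ/Kᵢ = 1.7608.
Since ΣzᵢKᵢ < 1 the mixture is below its bubble point — single liquid phase.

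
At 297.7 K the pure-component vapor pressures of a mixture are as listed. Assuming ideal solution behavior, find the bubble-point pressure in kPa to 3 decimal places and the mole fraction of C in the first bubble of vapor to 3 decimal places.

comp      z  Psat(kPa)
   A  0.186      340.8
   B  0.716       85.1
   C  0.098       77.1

Pbub = 131.876 kPa, y_C = 0.057

At the bubble point ψ → 0, so ΣzᵢKᵢ = 1 with Kᵢ = Pᵢˢᵃᵗ/P ⇒ P = ΣzᵢPᵢˢᵃᵗ.
P = 0.186·340.8 + 0.716·85.1 + 0.098·77.1 = 131.876 kPa
yᵢ = zᵢPᵢˢᵃᵗ/P ⇒ y_C = 0.098·77.1/131.876 = 0.057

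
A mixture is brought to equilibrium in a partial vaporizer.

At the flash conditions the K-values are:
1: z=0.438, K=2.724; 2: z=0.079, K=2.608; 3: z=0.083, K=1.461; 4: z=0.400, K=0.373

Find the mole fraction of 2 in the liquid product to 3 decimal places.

Let ψ = V/F and solve Σ zᵢ(Kᵢ−1)/(1+ψ(Kᵢ−1)) = 0.
Feasibility: ΣzᵢKᵢ = 1.670, Σzᵢ/Kᵢ = 1.320 — both > 1, two phases present.
Iterate (Newton) starting at ψ = 0.5:
  ψ = 0.500: g = 0.1417, g' = -0.784 → ψ = 0.681
  ψ = 0.681: g = -0.0005, g' = -0.811 → ψ = 0.680
Converged at ψ = 0.680.
Compositions from xᵢ = zᵢ/(1+ψ(Kᵢ−1)), yᵢ = Kᵢxᵢ:
  1: x = 0.202, y = 0.549
  2: x = 0.038, y = 0.098
  3: x = 0.063, y = 0.092
  4: x = 0.697, y = 0.260

x_2 = 0.038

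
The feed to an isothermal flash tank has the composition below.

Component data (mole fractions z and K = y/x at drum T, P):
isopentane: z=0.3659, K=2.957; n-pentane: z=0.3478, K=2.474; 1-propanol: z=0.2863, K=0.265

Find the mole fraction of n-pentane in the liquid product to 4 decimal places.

x_n-pentane = 0.1593

Iterate (Newton) starting at β = 0.5:
  β = 0.5000: g = 0.32437, g' = -0.9951 → β = 0.8260
  β = 0.8260: g = -0.03071, g' = -1.3603 → β = 0.8034
  β = 0.8034: g = -0.00078, g' = -1.2925 → β = 0.8028
Converged at β = 0.8028.
Compositions from xᵢ = zᵢ/(1+β(Kᵢ−1)), yᵢ = Kᵢxᵢ:
  isopentane: x = 0.1423, y = 0.4208
  n-pentane: x = 0.1593, y = 0.3941
  1-propanol: x = 0.6984, y = 0.1851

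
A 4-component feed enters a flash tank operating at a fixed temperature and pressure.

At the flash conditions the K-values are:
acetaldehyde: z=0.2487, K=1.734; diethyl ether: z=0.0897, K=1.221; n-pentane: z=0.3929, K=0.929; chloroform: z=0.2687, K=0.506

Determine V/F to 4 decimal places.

V/F = 0.2137

Material balance + equilibrium reduce to Σ zᵢ(Kᵢ−1)/(1+V/F(Kᵢ−1)) = 0.
g(0) = ΣzᵢKᵢ − 1 = 0.0417 and g(1) = 1 − Σzᵢ/Kᵢ = -0.1708, so a root lies in (0, 1).
Iterate (Newton) starting at V/F = 0.31:
  V/F = 0.3100: g = -0.01800, g' = -0.1863 → V/F = 0.2133
  V/F = 0.2133: g = 0.00006, g' = -0.1881 → V/F = 0.2137
Converged at V/F = 0.2137.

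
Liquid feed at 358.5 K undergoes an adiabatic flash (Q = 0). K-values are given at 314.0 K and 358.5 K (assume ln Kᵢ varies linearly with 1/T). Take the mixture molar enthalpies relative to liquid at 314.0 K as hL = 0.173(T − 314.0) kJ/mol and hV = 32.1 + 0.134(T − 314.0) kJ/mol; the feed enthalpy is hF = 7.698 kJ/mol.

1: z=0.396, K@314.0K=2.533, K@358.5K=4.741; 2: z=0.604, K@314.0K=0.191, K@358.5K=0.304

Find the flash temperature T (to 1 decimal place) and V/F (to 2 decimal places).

Adiabatic flash: solve Rachford–Rice at each trial T, then check hF = ψ·hV(T) + (1−ψ)·hL(T).
  T = 314.0 K: K = (2.533, 0.191), RR gives ψ = 0.095, H_out = 3.065 kJ/mol
  T = 358.5 K: K = (4.741, 0.304), RR gives ψ = 0.408, H_out = 20.072 kJ/mol
  T = 336.2 K: K = (3.536, 0.245), RR gives ψ = 0.286, H_out = 12.773 kJ/mol
  T = 325.1 K: K = (3.010, 0.217), RR gives ψ = 0.205, H_out = 8.419 kJ/mol
  T = 319.6 K: K = (2.767, 0.204), RR gives ψ = 0.156, H_out = 5.933 kJ/mol
  T = 322.4 K: K = (2.889, 0.211), RR gives ψ = 0.182, H_out = 7.233 kJ/mol
  T = 323.8 K: K = (2.951, 0.214), RR gives ψ = 0.194, H_out = 7.856 kJ/mol
Linear interpolation between T = 322.4 (H_out = 7.233) and T = 323.8 (H_out = 7.856) on hF = 7.698 gives T ≈ 323.4 K, at which ψ = 0.19.

T = 323.4 K, V/F = 0.19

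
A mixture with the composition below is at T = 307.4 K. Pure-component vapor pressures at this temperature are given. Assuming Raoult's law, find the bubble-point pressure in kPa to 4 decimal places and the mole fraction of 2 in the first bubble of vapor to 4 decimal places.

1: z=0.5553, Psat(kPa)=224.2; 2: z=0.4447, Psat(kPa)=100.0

Pbub = 168.9683 kPa, y_2 = 0.2632

At the bubble point ψ → 0, so ΣzᵢKᵢ = 1 with Kᵢ = Pᵢˢᵃᵗ/P ⇒ P = ΣzᵢPᵢˢᵃᵗ.
P = 0.5553·224.2 + 0.4447·100.0 = 168.9683 kPa
yᵢ = zᵢPᵢˢᵃᵗ/P ⇒ y_2 = 0.4447·100.0/168.9683 = 0.2632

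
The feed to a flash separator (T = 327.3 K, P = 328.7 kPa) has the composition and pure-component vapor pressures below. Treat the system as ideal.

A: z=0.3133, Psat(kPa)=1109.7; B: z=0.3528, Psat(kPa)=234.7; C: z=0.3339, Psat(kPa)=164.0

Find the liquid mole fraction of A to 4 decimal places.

Raoult's law: Kᵢ = Pᵢˢᵃᵗ/P = Pᵢˢᵃᵗ/328.7.
  K_A = 1109.7/328.7 = 3.376027, K_B = 234.7/328.7 = 0.714025, K_C = 164.0/328.7 = 0.498935
Rachford–Rice: g(V/F) = Σ zᵢ(Kᵢ−1)/(1+V/F(Kᵢ−1)) = 0.
g(0) = ΣzᵢKᵢ − 1 = 0.4762 and g(1) = 1 − Σzᵢ/Kᵢ = -0.2561, so a root lies in (0, 1).
Newton–Raphson from V/F = 0.5:
  V/F = 0.5000: g = -0.00074, g' = -0.5580 → V/F = 0.4987
Converged at V/F = 0.4987.
Compositions from xᵢ = zᵢ/(1+V/F(Kᵢ−1)), yᵢ = Kᵢxᵢ:
  A: x = 0.1434, y = 0.4841
  B: x = 0.4115, y = 0.2938
  C: x = 0.4451, y = 0.2221

x_A = 0.1434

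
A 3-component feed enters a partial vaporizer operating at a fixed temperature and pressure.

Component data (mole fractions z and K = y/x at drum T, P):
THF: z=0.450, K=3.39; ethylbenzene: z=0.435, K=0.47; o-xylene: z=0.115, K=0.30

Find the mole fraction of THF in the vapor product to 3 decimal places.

y_THF = 0.653

Rachford–Rice: g(V/F) = Σ zᵢ(Kᵢ−1)/(1+V/F(Kᵢ−1)) = 0.
Check two-phase: ΣzᵢKᵢ = 1.764 > 1 and Σzᵢ/Kᵢ = 1.442 > 1, so g(0) = 0.764 > 0 and g(1) = -0.442 < 0.
Newton–Raphson from V/F = 0.52:
  V/F = 0.520: g = 0.0347, g' = -0.883 → V/F = 0.559
  V/F = 0.559: g = 0.0003, g' = -0.870 → V/F = 0.560
Converged at V/F = 0.560.
Compositions from xᵢ = zᵢ/(1+V/F(Kᵢ−1)), yᵢ = Kᵢxᵢ:
  THF: x = 0.193, y = 0.653
  ethylbenzene: x = 0.618, y = 0.291
  o-xylene: x = 0.189, y = 0.057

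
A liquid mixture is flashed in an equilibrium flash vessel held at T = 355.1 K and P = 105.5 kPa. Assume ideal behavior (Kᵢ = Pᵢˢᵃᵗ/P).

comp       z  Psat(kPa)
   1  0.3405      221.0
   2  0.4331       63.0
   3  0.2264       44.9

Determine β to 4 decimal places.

Raoult's law: Kᵢ = Pᵢˢᵃᵗ/P = Pᵢˢᵃᵗ/105.5.
  K_1 = 221.0/105.5 = 2.094787, K_2 = 63.0/105.5 = 0.597156, K_3 = 44.9/105.5 = 0.425592
Let β = V/F and solve Σ zᵢ(Kᵢ−1)/(1+β(Kᵢ−1)) = 0.
g(0) = ΣzᵢKᵢ − 1 = 0.0683 and g(1) = 1 − Σzᵢ/Kᵢ = -0.4198, so a root lies in (0, 1).
Newton iteration, β⁰ = 0.47:
  β = 0.4700: g = -0.14723, g' = -0.4250 → β = 0.1236
  β = 0.1236: g = 0.00475, g' = -0.4810 → β = 0.1335
Converged at β = 0.1335.

β = 0.1335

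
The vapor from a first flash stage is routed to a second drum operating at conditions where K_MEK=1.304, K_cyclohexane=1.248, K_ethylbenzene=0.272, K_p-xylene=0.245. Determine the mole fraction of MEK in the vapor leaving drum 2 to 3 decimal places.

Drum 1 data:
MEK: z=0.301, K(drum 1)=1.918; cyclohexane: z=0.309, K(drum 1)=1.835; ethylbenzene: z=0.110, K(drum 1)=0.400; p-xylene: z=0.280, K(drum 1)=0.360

Drum 1:
Material balance + equilibrium reduce to Σ zᵢ(Kᵢ−1)/(1+ψ₁(Kᵢ−1)) = 0.
Check two-phase: ΣzᵢKᵢ = 1.289 > 1 and Σzᵢ/Kᵢ = 1.378 > 1, so g(0) = 0.289 > 0 and g(1) = -0.378 < 0.
Newton–Raphson from ψ₁ = 0.5:
  ψ₁ = 0.500: g = 0.0136, g' = -0.555 → ψ₁ = 0.524
Converged at ψ₁ = 0.524.
Drum-1 compositions:
  MEK: x = 0.203, y = 0.390
  cyclohexane: x = 0.215, y = 0.394
  ethylbenzene: x = 0.160, y = 0.064
  p-xylene: x = 0.421, y = 0.152
Drum-2 feed = drum-1 vapor: z₂ = (0.3897, 0.3944, 0.0642, 0.1517).
Drum 2:
Newton iteration, ψ₂⁰ = 0.67:
  ψ₂ = 0.670: g = -0.1407, g' = -0.526 → ψ₂ = 0.403
  ψ₂ = 0.403: g = -0.0362, g' = -0.295 → ψ₂ = 0.280
  ψ₂ = 0.280: g = -0.0033, g' = -0.245 → ψ₂ = 0.266
Converged at ψ₂ = 0.266.
  MEK: x = 0.361, y = 0.470
  cyclohexane: x = 0.370, y = 0.462
  ethylbenzene: x = 0.080, y = 0.022
  p-xylene: x = 0.190, y = 0.047

y_MEK (drum 2) = 0.470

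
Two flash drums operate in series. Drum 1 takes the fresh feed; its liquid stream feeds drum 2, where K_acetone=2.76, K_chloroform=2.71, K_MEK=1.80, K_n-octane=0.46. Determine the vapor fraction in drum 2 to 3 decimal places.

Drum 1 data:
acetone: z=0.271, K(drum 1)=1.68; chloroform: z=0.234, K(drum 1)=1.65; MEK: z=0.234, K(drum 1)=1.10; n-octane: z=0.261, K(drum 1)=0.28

V/F (drum 2) = 0.833

Drum 1:
Material balance + equilibrium reduce to Σ zᵢ(Kᵢ−1)/(1+ψ₁(Kᵢ−1)) = 0.
Feasibility: ΣzᵢKᵢ = 1.172, Σzᵢ/Kᵢ = 1.448 — both > 1, two phases present.
Iterate (Newton) starting at ψ₁ = 0.5:
  ψ₁ = 0.500: g = -0.0190, g' = -0.459 → ψ₁ = 0.459
  ψ₁ = 0.459: g = -0.0005, g' = -0.435 → ψ₁ = 0.457
Converged at ψ₁ = 0.457.
Drum-1 compositions:
  acetone: x = 0.207, y = 0.347
  chloroform: x = 0.180, y = 0.298
  MEK: x = 0.224, y = 0.246
  n-octane: x = 0.389, y = 0.109
Drum-2 feed = drum-1 liquid: z₂ = (0.2067, 0.1804, 0.2238, 0.3891).
Drum 2:
Material balance + equilibrium reduce to Σ zᵢ(Kᵢ−1)/(1+ψ₂(Kᵢ−1)) = 0.
g(0) = ΣzᵢKᵢ − 1 = 0.641 and g(1) = 1 − Σzᵢ/Kᵢ = -0.112, so a root lies in (0, 1).
Newton iteration, ψ₂⁰ = 0.34:
  ψ₂ = 0.340: g = 0.3060, g' = -0.720 → ψ₂ = 0.765
  ψ₂ = 0.765: g = 0.0418, g' = -0.600 → ψ₂ = 0.834
  ψ₂ = 0.834: g = -0.0007, g' = -0.622 → ψ₂ = 0.833
Converged at ψ₂ = 0.833.
  acetone: x = 0.084, y = 0.231
  chloroform: x = 0.074, y = 0.202
  MEK: x = 0.134, y = 0.242
  n-octane: x = 0.708, y = 0.325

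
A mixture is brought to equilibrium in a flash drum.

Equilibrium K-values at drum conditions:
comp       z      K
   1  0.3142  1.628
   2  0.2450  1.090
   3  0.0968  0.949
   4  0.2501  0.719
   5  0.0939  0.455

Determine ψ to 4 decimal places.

ψ = 0.5909

Let ψ = V/F and solve Σ zᵢ(Kᵢ−1)/(1+ψ(Kᵢ−1)) = 0.
Check two-phase: ΣzᵢKᵢ = 1.0930 > 1 and Σzᵢ/Kᵢ = 1.0740 > 1, so g(0) = 0.0930 > 0 and g(1) = -0.0740 < 0.
Newton–Raphson from ψ = 0.5:
  ψ = 0.5000: g = 0.01409, g' = -0.1533 → ψ = 0.5919
  ψ = 0.5919: g = -0.00016, g' = -0.1571 → ψ = 0.5909
Converged at ψ = 0.5909.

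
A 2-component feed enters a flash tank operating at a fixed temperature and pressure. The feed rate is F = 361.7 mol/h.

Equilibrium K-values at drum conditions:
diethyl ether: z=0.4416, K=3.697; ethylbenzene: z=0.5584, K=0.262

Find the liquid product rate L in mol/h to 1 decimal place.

L = 220.2 mol/h

Rachford–Rice: g(ψ) = Σ zᵢ(Kᵢ−1)/(1+ψ(Kᵢ−1)) = 0.
g(0) = ΣzᵢKᵢ − 1 = 0.7789 and g(1) = 1 − Σzᵢ/Kᵢ = -1.2507, so a root lies in (0, 1).
Newton–Raphson from ψ = 0.5:
  ψ = 0.5000: g = -0.14596, g' = -1.3462 → ψ = 0.3916
  ψ = 0.3916: g = -0.00034, g' = -1.3614 → ψ = 0.3913
Converged at ψ = 0.3913.
Then V = ψ·F = 0.3913·361.7 = 141.5 mol/h and L = F − V = 220.2 mol/h.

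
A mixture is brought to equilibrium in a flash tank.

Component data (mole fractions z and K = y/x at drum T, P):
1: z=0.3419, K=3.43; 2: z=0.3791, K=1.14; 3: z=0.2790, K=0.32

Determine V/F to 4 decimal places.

Material balance + equilibrium reduce to Σ zᵢ(Kᵢ−1)/(1+V/F(Kᵢ−1)) = 0.
g(0) = ΣzᵢKᵢ − 1 = 0.6942 and g(1) = 1 − Σzᵢ/Kᵢ = -0.3041, so a root lies in (0, 1).
Newton–Raphson from V/F = 0.5:
  V/F = 0.5000: g = 0.13723, g' = -0.7141 → V/F = 0.6922
  V/F = 0.6922: g = -0.00025, g' = -0.7473 → V/F = 0.6918
Converged at V/F = 0.6918.

V/F = 0.6918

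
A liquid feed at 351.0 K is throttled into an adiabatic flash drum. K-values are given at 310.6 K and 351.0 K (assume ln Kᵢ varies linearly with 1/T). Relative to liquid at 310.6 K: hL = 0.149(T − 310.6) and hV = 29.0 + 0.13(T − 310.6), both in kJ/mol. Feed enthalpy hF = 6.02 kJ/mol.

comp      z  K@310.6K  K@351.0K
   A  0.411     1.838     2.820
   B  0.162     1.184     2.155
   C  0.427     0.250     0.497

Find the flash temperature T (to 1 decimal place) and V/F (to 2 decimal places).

T = 314.3 K, V/F = 0.19

Adiabatic flash: solve Rachford–Rice at each trial T, then check hF = ψ·hV(T) + (1−ψ)·hL(T).
  T = 310.6 K: K = (1.838, 1.184, 0.250), RR gives ψ = 0.102, H_out = 2.946 kJ/mol
  T = 351.0 K: K = (2.820, 2.155, 0.497), RR gives ψ = 0.872, H_out = 30.627 kJ/mol
  T = 330.8 K: K = (2.307, 1.627, 0.360), RR gives ψ = 0.500, H_out = 17.327 kJ/mol
  T = 320.7 K: K = (2.066, 1.395, 0.302), RR gives ψ = 0.319, H_out = 10.705 kJ/mol
  T = 315.6 K: K = (1.950, 1.286, 0.275), RR gives ψ = 0.216, H_out = 7.002 kJ/mol
  T = 313.1 K: K = (1.893, 1.234, 0.262), RR gives ψ = 0.161, H_out = 5.038 kJ/mol
  T = 314.4 K: K = (1.923, 1.261, 0.269), RR gives ψ = 0.190, H_out = 6.073 kJ/mol
Linear interpolation between T = 313.1 (H_out = 5.038) and T = 314.4 (H_out = 6.073) on hF = 6.02 gives T ≈ 314.3 K, at which ψ = 0.19.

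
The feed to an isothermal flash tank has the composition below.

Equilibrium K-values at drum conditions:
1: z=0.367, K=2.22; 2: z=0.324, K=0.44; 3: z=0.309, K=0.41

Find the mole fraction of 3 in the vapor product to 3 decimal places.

y_3 = 0.136

Newton–Raphson from ψ = 0.4:
  ψ = 0.400: g = -0.1715, g' = -0.600 → ψ = 0.114
  ψ = 0.114: g = 0.0038, g' = -0.661 → ψ = 0.120
Converged at ψ = 0.120.
Compositions from xᵢ = zᵢ/(1+ψ(Kᵢ−1)), yᵢ = Kᵢxᵢ:
  1: x = 0.320, y = 0.711
  2: x = 0.347, y = 0.153
  3: x = 0.332, y = 0.136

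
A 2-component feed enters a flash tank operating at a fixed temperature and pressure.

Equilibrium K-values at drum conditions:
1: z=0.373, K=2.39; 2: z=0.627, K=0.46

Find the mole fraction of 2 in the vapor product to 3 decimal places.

y_2 = 0.331

Rachford–Rice: g(ψ) = Σ zᵢ(Kᵢ−1)/(1+ψ(Kᵢ−1)) = 0.
g(0) = ΣzᵢKᵢ − 1 = 0.180 and g(1) = 1 − Σzᵢ/Kᵢ = -0.519, so a root lies in (0, 1).
Newton iteration, ψ⁰ = 0.65:
  ψ = 0.650: g = -0.2493, g' = -0.633 → ψ = 0.256
  ψ = 0.256: g = -0.0106, g' = -0.638 → ψ = 0.240
Converged at ψ = 0.240.
Compositions from xᵢ = zᵢ/(1+ψ(Kᵢ−1)), yᵢ = Kᵢxᵢ:
  1: x = 0.280, y = 0.669
  2: x = 0.720, y = 0.331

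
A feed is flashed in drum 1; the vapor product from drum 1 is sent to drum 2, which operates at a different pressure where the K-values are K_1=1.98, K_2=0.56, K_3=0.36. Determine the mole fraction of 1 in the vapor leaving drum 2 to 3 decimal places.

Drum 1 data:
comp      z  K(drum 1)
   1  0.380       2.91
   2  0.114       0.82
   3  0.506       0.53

y_1 (drum 2) = 0.751

Drum 1:
Iterate (Newton) starting at ψ₁ = 0.31:
  ψ₁ = 0.310: g = 0.1558, g' = -0.704 → ψ₁ = 0.531
  ψ₁ = 0.531: g = 0.0206, g' = -0.545 → ψ₁ = 0.569
  ψ₁ = 0.569: g = 0.0003, g' = -0.531 → ψ₁ = 0.570
Converged at ψ₁ = 0.570.
Drum-1 compositions:
  1: x = 0.182, y = 0.530
  2: x = 0.127, y = 0.104
  3: x = 0.691, y = 0.366
Drum-2 feed = drum-1 vapor: z₂ = (0.5296, 0.1042, 0.3662).
Drum 2:
Let ψ₂ = V/F and solve Σ zᵢ(Kᵢ−1)/(1+ψ₂(Kᵢ−1)) = 0.
g(0) = ΣzᵢKᵢ − 1 = 0.239 and g(1) = 1 − Σzᵢ/Kᵢ = -0.471, so a root lies in (0, 1).
Newton–Raphson from ψ₂ = 0.63:
  ψ₂ = 0.630: g = -0.1352, g' = -0.654 → ψ₂ = 0.423
  ψ₂ = 0.423: g = -0.0109, g' = -0.567 → ψ₂ = 0.404
Converged at ψ₂ = 0.404.
  1: x = 0.379, y = 0.751
  2: x = 0.127, y = 0.071
  3: x = 0.494, y = 0.178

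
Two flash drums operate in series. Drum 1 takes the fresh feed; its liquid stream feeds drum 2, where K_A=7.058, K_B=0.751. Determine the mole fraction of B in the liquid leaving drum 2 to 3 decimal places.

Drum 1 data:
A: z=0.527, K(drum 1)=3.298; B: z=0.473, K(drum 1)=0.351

x_B (drum 2) = 0.961

Drum 1:
Binary case is linear: z₁(K₁−1)(1+ψ₁(K₂−1)) + z₂(K₂−1)(1+ψ₁(K₁−1)) = 0
⇒ ψ₁ = [z₁(K₁−1)+z₂(K₂−1)] / [−(K₁−1)(K₂−1)] = 0.9041/1.4914 = 0.606
Drum-1 compositions:
  A: x = 0.220, y = 0.726
  B: x = 0.780, y = 0.274
Drum-2 feed = drum-1 liquid: z₂ = (0.2202, 0.7798).
Drum 2:
Rachford–Rice: g(ψ₂) = Σ zᵢ(Kᵢ−1)/(1+ψ₂(Kᵢ−1)) = 0.
Check two-phase: ΣzᵢKᵢ = 2.140 > 1 and Σzᵢ/Kᵢ = 1.070 > 1, so g(0) = 1.140 > 0 and g(1) = -0.070 < 0.
Iterate (Newton) starting at ψ₂ = 0.5:
  ψ₂ = 0.500: g = 0.1094, g' = -0.561 → ψ₂ = 0.695
  ψ₂ = 0.695: g = 0.0213, g' = -0.368 → ψ₂ = 0.753
  ψ₂ = 0.753: g = 0.0010, g' = -0.335 → ψ₂ = 0.756
Converged at ψ₂ = 0.756.
  A: x = 0.039, y = 0.279
  B: x = 0.961, y = 0.721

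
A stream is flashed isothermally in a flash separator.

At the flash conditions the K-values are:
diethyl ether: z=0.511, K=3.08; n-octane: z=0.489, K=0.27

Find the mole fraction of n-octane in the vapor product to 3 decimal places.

Binary case is linear: z₁(K₁−1)(1+β(K₂−1)) + z₂(K₂−1)(1+β(K₁−1)) = 0
⇒ β = [z₁(K₁−1)+z₂(K₂−1)] / [−(K₁−1)(K₂−1)] = 0.7059/1.5184 = 0.465
Compositions from xᵢ = zᵢ/(1+β(Kᵢ−1)), yᵢ = Kᵢxᵢ:
  diethyl ether: x = 0.260, y = 0.800
  n-octane: x = 0.740, y = 0.200

y_n-octane = 0.200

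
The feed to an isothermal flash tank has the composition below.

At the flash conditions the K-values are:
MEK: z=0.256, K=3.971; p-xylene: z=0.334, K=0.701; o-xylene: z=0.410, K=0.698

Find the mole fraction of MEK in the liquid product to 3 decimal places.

Newton iteration, ψ⁰ = 0.33:
  ψ = 0.330: g = 0.1357, g' = -0.659 → ψ = 0.536
  ψ = 0.536: g = 0.0267, g' = -0.432 → ψ = 0.598
  ψ = 0.598: g = 0.0012, g' = -0.393 → ψ = 0.601
Converged at ψ = 0.601.
Compositions from xᵢ = zᵢ/(1+ψ(Kᵢ−1)), yᵢ = Kᵢxᵢ:
  MEK: x = 0.092, y = 0.365
  p-xylene: x = 0.407, y = 0.285
  o-xylene: x = 0.501, y = 0.350

x_MEK = 0.092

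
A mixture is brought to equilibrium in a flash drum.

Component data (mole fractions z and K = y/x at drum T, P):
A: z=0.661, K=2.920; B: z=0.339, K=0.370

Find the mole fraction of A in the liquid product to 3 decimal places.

Newton–Raphson from β = 0.36:
  β = 0.360: g = 0.4742, g' = -1.077 → β = 0.800
  β = 0.800: g = 0.0696, g' = -0.926 → β = 0.875
  β = 0.875: g = -0.0028, g' = -1.008 → β = 0.873
Converged at β = 0.873.
Compositions from xᵢ = zᵢ/(1+β(Kᵢ−1)), yᵢ = Kᵢxᵢ:
  A: x = 0.247, y = 0.721
  B: x = 0.753, y = 0.279

x_A = 0.247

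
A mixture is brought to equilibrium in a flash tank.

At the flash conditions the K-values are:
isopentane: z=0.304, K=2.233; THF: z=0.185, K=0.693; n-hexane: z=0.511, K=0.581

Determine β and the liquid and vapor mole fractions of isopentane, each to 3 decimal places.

Newton iteration, β⁰ = 0.5:
  β = 0.500: g = -0.1061, g' = -0.345 → β = 0.192
  β = 0.192: g = 0.0097, g' = -0.428 → β = 0.215
Converged at β = 0.215.
Compositions from xᵢ = zᵢ/(1+β(Kᵢ−1)), yᵢ = Kᵢxᵢ:
  isopentane: x = 0.240, y = 0.536
  THF: x = 0.198, y = 0.137
  n-hexane: x = 0.562, y = 0.326

β = 0.215, x_isopentane = 0.240, y_isopentane = 0.536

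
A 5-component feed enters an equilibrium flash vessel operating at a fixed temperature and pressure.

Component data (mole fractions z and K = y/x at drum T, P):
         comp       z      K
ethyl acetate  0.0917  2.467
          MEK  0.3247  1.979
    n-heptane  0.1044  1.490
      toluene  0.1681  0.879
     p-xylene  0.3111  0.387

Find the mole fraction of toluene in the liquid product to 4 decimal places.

x_toluene = 0.1807

Material balance + equilibrium reduce to Σ zᵢ(Kᵢ−1)/(1+V/F(Kᵢ−1)) = 0.
Check two-phase: ΣzᵢKᵢ = 1.2925 > 1 and Σzᵢ/Kᵢ = 1.2664 > 1, so g(0) = 0.2925 > 0 and g(1) = -0.2664 < 0.
Iterate (Newton) starting at V/F = 0.5:
  V/F = 0.5000: g = 0.03547, g' = -0.4680 → V/F = 0.5758
  V/F = 0.5758: g = -0.00048, g' = -0.4826 → V/F = 0.5748
Converged at V/F = 0.5748.
Compositions from xᵢ = zᵢ/(1+V/F(Kᵢ−1)), yᵢ = Kᵢxᵢ:
  ethyl acetate: x = 0.0498, y = 0.1227
  MEK: x = 0.2078, y = 0.4112
  n-heptane: x = 0.0815, y = 0.1214
  toluene: x = 0.1807, y = 0.1588
  p-xylene: x = 0.4803, y = 0.1859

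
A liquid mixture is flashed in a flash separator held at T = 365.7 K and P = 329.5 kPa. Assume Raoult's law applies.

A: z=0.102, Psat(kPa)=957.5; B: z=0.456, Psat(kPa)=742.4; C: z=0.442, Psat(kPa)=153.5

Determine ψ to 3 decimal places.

Raoult's law: Kᵢ = Pᵢˢᵃᵗ/P = Pᵢˢᵃᵗ/329.5.
  K_A = 957.5/329.5 = 2.90592, K_B = 742.4/329.5 = 2.25311, K_C = 153.5/329.5 = 0.46586
Let ψ = V/F and solve Σ zᵢ(Kᵢ−1)/(1+ψ(Kᵢ−1)) = 0.
Check two-phase: ΣzᵢKᵢ = 1.530 > 1 and Σzᵢ/Kᵢ = 1.186 > 1, so g(0) = 0.530 > 0 and g(1) = -0.186 < 0.
Newton–Raphson from ψ = 0.61:
  ψ = 0.610: g = 0.0636, g' = -0.587 → ψ = 0.718
Converged at ψ = 0.718.

ψ = 0.718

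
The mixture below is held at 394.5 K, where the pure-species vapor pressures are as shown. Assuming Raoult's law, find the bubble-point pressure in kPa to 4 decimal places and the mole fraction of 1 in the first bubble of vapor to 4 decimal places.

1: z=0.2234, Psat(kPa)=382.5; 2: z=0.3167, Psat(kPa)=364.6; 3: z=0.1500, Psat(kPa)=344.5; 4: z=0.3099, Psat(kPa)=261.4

At the bubble point ψ → 0, so ΣzᵢKᵢ = 1 with Kᵢ = Pᵢˢᵃᵗ/P ⇒ P = ΣzᵢPᵢˢᵃᵗ.
P = 0.2234·382.5 + 0.3167·364.6 + 0.1500·344.5 + 0.3099·261.4 = 333.6022 kPa
yᵢ = zᵢPᵢˢᵃᵗ/P ⇒ y_1 = 0.2234·382.5/333.6022 = 0.2561

Pbub = 333.6022 kPa, y_1 = 0.2561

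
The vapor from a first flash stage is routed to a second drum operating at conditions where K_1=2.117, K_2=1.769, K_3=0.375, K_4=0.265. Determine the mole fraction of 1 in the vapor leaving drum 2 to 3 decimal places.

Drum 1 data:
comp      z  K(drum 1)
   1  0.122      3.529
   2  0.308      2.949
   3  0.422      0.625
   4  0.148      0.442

y_1 (drum 2) = 0.248

Drum 1:
Let ψ₁ = V/F and solve Σ zᵢ(Kᵢ−1)/(1+ψ₁(Kᵢ−1)) = 0.
Check two-phase: ΣzᵢKᵢ = 1.668 > 1 and Σzᵢ/Kᵢ = 1.149 > 1, so g(0) = 0.668 > 0 and g(1) = -0.149 < 0.
Newton iteration, ψ₁⁰ = 0.32:
  ψ₁ = 0.320: g = 0.2599, g' = -0.827 → ψ₁ = 0.634
  ψ₁ = 0.634: g = 0.0515, g' = -0.562 → ψ₁ = 0.726
  ψ₁ = 0.726: g = 0.0011, g' = -0.540 → ψ₁ = 0.728
Converged at ψ₁ = 0.728.
Drum-1 compositions:
  1: x = 0.043, y = 0.152
  2: x = 0.127, y = 0.375
  3: x = 0.580, y = 0.363
  4: x = 0.249, y = 0.110
Drum-2 feed = drum-1 vapor: z₂ = (0.1515, 0.3755, 0.3628, 0.1102).
Drum 2:
Material balance + equilibrium reduce to Σ zᵢ(Kᵢ−1)/(1+ψ₂(Kᵢ−1)) = 0.
Feasibility: ΣzᵢKᵢ = 1.150, Σzᵢ/Kᵢ = 1.667 — both > 1, two phases present.
Iterate (Newton) starting at ψ₂ = 0.5:
  ψ₂ = 0.500: g = -0.1407, g' = -0.642 → ψ₂ = 0.281
  ψ₂ = 0.281: g = -0.0108, g' = -0.563 → ψ₂ = 0.262
Converged at ψ₂ = 0.262.
  1: x = 0.117, y = 0.248
  2: x = 0.313, y = 0.553
  3: x = 0.434, y = 0.163
  4: x = 0.136, y = 0.036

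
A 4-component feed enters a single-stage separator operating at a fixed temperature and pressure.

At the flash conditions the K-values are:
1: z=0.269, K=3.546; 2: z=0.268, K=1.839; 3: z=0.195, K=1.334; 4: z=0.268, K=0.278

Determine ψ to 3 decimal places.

ψ = 0.754

Let ψ = V/F and solve Σ zᵢ(Kᵢ−1)/(1+ψ(Kᵢ−1)) = 0.
g(0) = ΣzᵢKᵢ − 1 = 0.781 and g(1) = 1 − Σzᵢ/Kᵢ = -0.332, so a root lies in (0, 1).
Iterate (Newton) starting at ψ = 0.5:
  ψ = 0.500: g = 0.2127, g' = -0.789 → ψ = 0.770
  ψ = 0.770: g = -0.0155, g' = -0.990 → ψ = 0.754
Converged at ψ = 0.754.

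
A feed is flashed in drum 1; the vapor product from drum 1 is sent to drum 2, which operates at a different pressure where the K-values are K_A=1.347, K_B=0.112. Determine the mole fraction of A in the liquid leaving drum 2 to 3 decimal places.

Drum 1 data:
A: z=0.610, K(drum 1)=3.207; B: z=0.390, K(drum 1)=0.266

x_A (drum 2) = 0.719

Drum 1:
Let ψ₁ = V/F and solve Σ zᵢ(Kᵢ−1)/(1+ψ₁(Kᵢ−1)) = 0.
Feasibility: ΣzᵢKᵢ = 2.060, Σzᵢ/Kᵢ = 1.656 — both > 1, two phases present.
Binary case is linear: z₁(K₁−1)(1+ψ₁(K₂−1)) + z₂(K₂−1)(1+ψ₁(K₁−1)) = 0
⇒ ψ₁ = [z₁(K₁−1)+z₂(K₂−1)] / [−(K₁−1)(K₂−1)] = 1.0600/1.6199 = 0.654
Drum-1 compositions:
  A: x = 0.250, y = 0.800
  B: x = 0.750, y = 0.200
Drum-2 feed = drum-1 vapor: z₂ = (0.8004, 0.1996).
Drum 2:
Rachford–Rice: g(ψ₂) = Σ zᵢ(Kᵢ−1)/(1+ψ₂(Kᵢ−1)) = 0.
g(0) = ΣzᵢKᵢ − 1 = 0.100 and g(1) = 1 − Σzᵢ/Kᵢ = -1.376, so a root lies in (0, 1).
Binary case is linear: z₁(K₁−1)(1+ψ₂(K₂−1)) + z₂(K₂−1)(1+ψ₂(K₁−1)) = 0
⇒ ψ₂ = [z₁(K₁−1)+z₂(K₂−1)] / [−(K₁−1)(K₂−1)] = 0.1005/0.3081 = 0.326
  A: x = 0.719, y = 0.969
  B: x = 0.281, y = 0.031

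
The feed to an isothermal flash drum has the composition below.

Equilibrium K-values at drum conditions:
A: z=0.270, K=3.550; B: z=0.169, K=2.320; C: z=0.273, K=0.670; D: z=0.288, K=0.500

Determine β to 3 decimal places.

β = 0.747

Rachford–Rice: g(β) = Σ zᵢ(Kᵢ−1)/(1+β(Kᵢ−1)) = 0.
Check two-phase: ΣzᵢKᵢ = 1.677 > 1 and Σzᵢ/Kᵢ = 1.132 > 1, so g(0) = 0.677 > 0 and g(1) = -0.132 < 0.
Newton iteration, β⁰ = 0.5:
  β = 0.500: g = 0.1371, g' = -0.617 → β = 0.722
  β = 0.722: g = 0.0128, g' = -0.522 → β = 0.747
Converged at β = 0.747.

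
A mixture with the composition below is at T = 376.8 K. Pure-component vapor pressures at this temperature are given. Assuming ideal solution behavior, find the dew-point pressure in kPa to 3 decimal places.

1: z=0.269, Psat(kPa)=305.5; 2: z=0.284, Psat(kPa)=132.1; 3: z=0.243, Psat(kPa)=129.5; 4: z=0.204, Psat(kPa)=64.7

At the dew point ψ → 1, so Σzᵢ/Kᵢ = 1 with Kᵢ = Pᵢˢᵃᵗ/P ⇒ 1/P = Σzᵢ/Pᵢˢᵃᵗ.
1/P = 0.269/305.5 + 0.284/132.1 + 0.243/129.5 + 0.204/64.7 = 0.008060 ⇒ P = 124.071 kPa

Pdew = 124.071 kPa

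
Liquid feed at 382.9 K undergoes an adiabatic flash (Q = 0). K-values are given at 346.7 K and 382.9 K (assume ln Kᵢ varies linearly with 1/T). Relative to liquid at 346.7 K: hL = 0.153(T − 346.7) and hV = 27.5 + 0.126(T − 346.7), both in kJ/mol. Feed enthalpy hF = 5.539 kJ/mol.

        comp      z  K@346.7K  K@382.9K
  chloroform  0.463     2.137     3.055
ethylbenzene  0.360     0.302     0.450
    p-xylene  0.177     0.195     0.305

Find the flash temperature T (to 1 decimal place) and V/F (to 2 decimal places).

T = 349.1 K, V/F = 0.19

Adiabatic flash: solve Rachford–Rice at each trial T, then check hF = ψ·hV(T) + (1−ψ)·hL(T).
  T = 346.7 K: K = (2.137, 0.302, 0.195), RR gives ψ = 0.159, H_out = 4.365 kJ/mol
  T = 382.9 K: K = (3.055, 0.450, 0.305), RR gives ψ = 0.509, H_out = 19.030 kJ/mol
  T = 364.8 K: K = (2.578, 0.372, 0.247), RR gives ψ = 0.350, H_out = 12.221 kJ/mol
  T = 355.8 K: K = (2.354, 0.336, 0.220), RR gives ψ = 0.262, H_out = 8.535 kJ/mol
  T = 351.2 K: K = (2.243, 0.319, 0.207), RR gives ψ = 0.212, H_out = 6.499 kJ/mol
  T = 348.9 K: K = (2.189, 0.310, 0.201), RR gives ψ = 0.186, H_out = 5.428 kJ/mol
Linear interpolation between T = 348.9 (H_out = 5.428) and T = 351.2 (H_out = 6.499) on hF = 5.539 gives T ≈ 349.1 K, at which ψ = 0.19.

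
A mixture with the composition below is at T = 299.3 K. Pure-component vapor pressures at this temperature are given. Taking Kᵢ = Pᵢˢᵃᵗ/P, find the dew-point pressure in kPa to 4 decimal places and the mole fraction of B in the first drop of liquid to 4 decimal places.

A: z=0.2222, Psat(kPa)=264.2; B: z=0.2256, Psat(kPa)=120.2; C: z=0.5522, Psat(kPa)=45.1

Pdew = 66.8369 kPa, x_B = 0.1254

At the dew point ψ → 1, so Σzᵢ/Kᵢ = 1 with Kᵢ = Pᵢˢᵃᵗ/P ⇒ 1/P = Σzᵢ/Pᵢˢᵃᵗ.
1/P = 0.2222/264.2 + 0.2256/120.2 + 0.5522/45.1 = 0.0149618 ⇒ P = 66.8369 kPa
xᵢ = zᵢP/Pᵢˢᵃᵗ ⇒ x_B = 0.2256·66.8369/120.2 = 0.1254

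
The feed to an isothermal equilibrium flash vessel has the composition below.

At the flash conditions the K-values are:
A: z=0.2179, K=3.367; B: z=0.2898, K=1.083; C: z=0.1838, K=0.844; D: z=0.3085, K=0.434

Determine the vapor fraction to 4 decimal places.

ψ = 0.4667

Rachford–Rice: g(ψ) = Σ zᵢ(Kᵢ−1)/(1+ψ(Kᵢ−1)) = 0.
Feasibility: ΣzᵢKᵢ = 1.3365, Σzᵢ/Kᵢ = 1.2609 — both > 1, two phases present.
Iterate (Newton) starting at ψ = 0.51:
  ψ = 0.5100: g = -0.01986, g' = -0.4530 → ψ = 0.4662
  ψ = 0.4662: g = 0.00025, g' = -0.4654 → ψ = 0.4667
Converged at ψ = 0.4667.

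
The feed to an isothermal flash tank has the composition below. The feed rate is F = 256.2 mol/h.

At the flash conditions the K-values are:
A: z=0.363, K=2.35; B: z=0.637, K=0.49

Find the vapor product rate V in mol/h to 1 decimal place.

V = 61.5 mol/h

Binary case is linear: z₁(K₁−1)(1+ψ(K₂−1)) + z₂(K₂−1)(1+ψ(K₁−1)) = 0
⇒ ψ = [z₁(K₁−1)+z₂(K₂−1)] / [−(K₁−1)(K₂−1)] = 0.1652/0.6885 = 0.240
Then V = ψ·F = 0.2399·256.2 = 61.5 mol/h and L = F − V = 194.7 mol/h.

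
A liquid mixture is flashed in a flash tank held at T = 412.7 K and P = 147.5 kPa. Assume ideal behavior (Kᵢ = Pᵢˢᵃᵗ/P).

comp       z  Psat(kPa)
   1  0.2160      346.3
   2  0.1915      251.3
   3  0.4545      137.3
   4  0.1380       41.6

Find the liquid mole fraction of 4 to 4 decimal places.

x_4 = 0.2847

Raoult's law: Kᵢ = Pᵢˢᵃᵗ/P = Pᵢˢᵃᵗ/147.5.
  K_1 = 346.3/147.5 = 2.347797, K_2 = 251.3/147.5 = 1.703729, K_3 = 137.3/147.5 = 0.930847, K_4 = 41.6/147.5 = 0.282034
Rachford–Rice: g(β) = Σ zᵢ(Kᵢ−1)/(1+β(Kᵢ−1)) = 0.
g(0) = ΣzᵢKᵢ − 1 = 0.2954 and g(1) = 1 − Σzᵢ/Kᵢ = -0.1820, so a root lies in (0, 1).
Newton iteration, β⁰ = 0.45:
  β = 0.4500: g = 0.10476, g' = -0.3643 → β = 0.7376
  β = 0.7376: g = -0.00901, g' = -0.4636 → β = 0.7181
  β = 0.7181: g = -0.00015, g' = -0.4487 → β = 0.7178
Converged at β = 0.7178.
Compositions from xᵢ = zᵢ/(1+β(Kᵢ−1)), yᵢ = Kᵢxᵢ:
  1: x = 0.1098, y = 0.2578
  2: x = 0.1272, y = 0.2168
  3: x = 0.4782, y = 0.4452
  4: x = 0.2847, y = 0.0803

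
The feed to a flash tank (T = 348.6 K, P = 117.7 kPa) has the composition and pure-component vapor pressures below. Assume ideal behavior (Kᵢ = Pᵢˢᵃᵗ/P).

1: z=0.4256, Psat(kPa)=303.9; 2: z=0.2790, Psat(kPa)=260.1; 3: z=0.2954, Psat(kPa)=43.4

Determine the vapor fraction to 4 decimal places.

Raoult's law: Kᵢ = Pᵢˢᵃᵗ/P = Pᵢˢᵃᵗ/117.7.
  K_1 = 303.9/117.7 = 2.581988, K_2 = 260.1/117.7 = 2.209856, K_3 = 43.4/117.7 = 0.368734
Rachford–Rice: g(ψ) = Σ zᵢ(Kᵢ−1)/(1+ψ(Kᵢ−1)) = 0.
g(0) = ΣzᵢKᵢ − 1 = 0.8244 and g(1) = 1 − Σzᵢ/Kᵢ = -0.0922, so a root lies in (0, 1).
Newton iteration, ψ⁰ = 0.56:
  ψ = 0.5600: g = 0.26979, g' = -0.7263 → ψ = 0.9315
  ψ = 0.9315: g = -0.02173, g' = -0.9579 → ψ = 0.9088
  ψ = 0.9088: g = -0.00044, g' = -0.9196 → ψ = 0.9083
Converged at ψ = 0.9083.

ψ = 0.9083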